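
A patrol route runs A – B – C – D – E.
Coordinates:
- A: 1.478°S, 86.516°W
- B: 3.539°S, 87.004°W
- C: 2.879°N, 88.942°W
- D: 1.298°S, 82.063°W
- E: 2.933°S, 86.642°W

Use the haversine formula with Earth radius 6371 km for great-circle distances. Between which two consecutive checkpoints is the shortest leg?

Leg distances:
A→B: 235.5 km
B→C: 745.4 km
C→D: 894.7 km
D→E: 540.3 km
The shortest leg is A–B at 235.5 km.

A–B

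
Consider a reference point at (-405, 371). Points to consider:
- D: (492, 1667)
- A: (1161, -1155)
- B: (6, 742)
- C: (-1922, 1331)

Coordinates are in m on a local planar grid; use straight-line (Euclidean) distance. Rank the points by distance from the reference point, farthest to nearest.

Computing each straight-line distance from (-405, 371):
A (1161, -1155): 2186.6 m
C (-1922, 1331): 1795.2 m
D (492, 1667): 1576.1 m
B (6, 742): 553.7 m

A, C, D, B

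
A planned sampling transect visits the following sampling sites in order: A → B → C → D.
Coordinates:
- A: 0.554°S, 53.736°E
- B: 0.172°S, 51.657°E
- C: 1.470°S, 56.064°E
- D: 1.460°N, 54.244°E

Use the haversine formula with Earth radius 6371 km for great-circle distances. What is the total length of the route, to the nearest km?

Leg distances:
A→B: 235.0 km  (cumulative 235.0 km)
B→C: 510.8 km  (cumulative 745.8 km)
C→D: 383.5 km  (cumulative 1129.4 km)
Total route length ≈ 1129 km.

1129 km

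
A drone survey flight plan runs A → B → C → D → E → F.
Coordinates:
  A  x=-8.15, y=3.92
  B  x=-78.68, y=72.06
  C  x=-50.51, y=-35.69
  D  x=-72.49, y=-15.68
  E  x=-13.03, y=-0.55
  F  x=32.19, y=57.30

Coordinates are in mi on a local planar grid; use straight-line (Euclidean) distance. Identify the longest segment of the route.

Leg distances:
A→B: 98.1 mi
B→C: 111.4 mi
C→D: 29.7 mi
D→E: 61.4 mi
E→F: 73.4 mi
The longest leg is B–C at 111.4 mi.

B–C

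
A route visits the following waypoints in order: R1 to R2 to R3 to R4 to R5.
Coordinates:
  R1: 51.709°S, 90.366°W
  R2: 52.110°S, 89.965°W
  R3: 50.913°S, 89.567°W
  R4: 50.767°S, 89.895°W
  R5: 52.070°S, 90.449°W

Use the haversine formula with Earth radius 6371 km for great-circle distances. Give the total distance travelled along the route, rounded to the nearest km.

366 km

Leg distances:
R1→R2: 52.4 km  (cumulative 52.4 km)
R2→R3: 135.9 km  (cumulative 188.3 km)
R3→R4: 28.2 km  (cumulative 216.5 km)
R4→R5: 149.9 km  (cumulative 366.4 km)
Total route length ≈ 366 km.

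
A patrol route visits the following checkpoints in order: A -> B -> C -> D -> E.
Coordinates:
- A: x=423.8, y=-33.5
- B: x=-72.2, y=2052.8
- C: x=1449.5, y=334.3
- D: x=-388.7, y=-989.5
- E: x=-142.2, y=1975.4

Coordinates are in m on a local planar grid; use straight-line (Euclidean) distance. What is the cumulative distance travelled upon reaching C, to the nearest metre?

4440 m

Leg distances:
A→B: 2144.4 m  (cumulative 2144.4 m)
B→C: 2295.4 m  (cumulative 4439.8 m)
Cumulative distance at C ≈ 4440 m.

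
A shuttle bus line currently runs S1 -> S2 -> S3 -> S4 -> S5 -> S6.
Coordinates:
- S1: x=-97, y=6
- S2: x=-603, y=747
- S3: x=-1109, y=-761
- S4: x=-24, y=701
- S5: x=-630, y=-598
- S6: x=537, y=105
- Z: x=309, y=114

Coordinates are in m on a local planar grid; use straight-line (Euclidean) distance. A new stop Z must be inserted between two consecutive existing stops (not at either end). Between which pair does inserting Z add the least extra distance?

Added distance for inserting Z between each consecutive pair:
S1–S2: 633.0 m
S2–S3: 1185.8 m
S3–S4: 520.5 m
S4–S5: 419.9 m
S5–S6: 44.2 m
Smallest added distance is 44.2 m, inserting between S5 and S6.

between S5 and S6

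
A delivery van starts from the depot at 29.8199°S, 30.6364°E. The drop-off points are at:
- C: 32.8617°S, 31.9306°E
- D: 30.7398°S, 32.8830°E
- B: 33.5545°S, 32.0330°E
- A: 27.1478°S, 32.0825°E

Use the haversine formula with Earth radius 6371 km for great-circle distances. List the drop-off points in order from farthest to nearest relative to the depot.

Computing each great-circle distance from 29.8199°S, 30.6364°E:
B 33.5545°S, 32.0330°E: 435.8 km
C 32.8617°S, 31.9306°E: 359.9 km
A 27.1478°S, 32.0825°E: 329.0 km
D 30.7398°S, 32.8830°E: 238.7 km

B, C, A, D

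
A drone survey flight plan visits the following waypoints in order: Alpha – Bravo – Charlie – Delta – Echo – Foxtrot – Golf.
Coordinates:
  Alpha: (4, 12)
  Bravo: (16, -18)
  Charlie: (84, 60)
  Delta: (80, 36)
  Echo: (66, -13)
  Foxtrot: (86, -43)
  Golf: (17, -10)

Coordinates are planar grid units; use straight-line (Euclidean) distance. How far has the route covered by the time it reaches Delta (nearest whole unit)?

160

Leg distances:
Alpha→Bravo: 32.3  (cumulative 32.3)
Bravo→Charlie: 103.5  (cumulative 135.8)
Charlie→Delta: 24.3  (cumulative 160.1)
Cumulative distance at Delta ≈ 160.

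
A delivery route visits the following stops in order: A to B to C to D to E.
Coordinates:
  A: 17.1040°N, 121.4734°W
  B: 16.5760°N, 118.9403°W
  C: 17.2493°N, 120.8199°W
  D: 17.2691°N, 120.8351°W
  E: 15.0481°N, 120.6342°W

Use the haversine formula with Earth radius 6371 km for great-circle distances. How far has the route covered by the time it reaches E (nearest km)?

740 km

Leg distances:
A→B: 275.9 km  (cumulative 275.9 km)
B→C: 213.5 km  (cumulative 489.4 km)
C→D: 2.7 km  (cumulative 492.2 km)
D→E: 247.9 km  (cumulative 740.0 km)
Cumulative distance at E ≈ 740 km.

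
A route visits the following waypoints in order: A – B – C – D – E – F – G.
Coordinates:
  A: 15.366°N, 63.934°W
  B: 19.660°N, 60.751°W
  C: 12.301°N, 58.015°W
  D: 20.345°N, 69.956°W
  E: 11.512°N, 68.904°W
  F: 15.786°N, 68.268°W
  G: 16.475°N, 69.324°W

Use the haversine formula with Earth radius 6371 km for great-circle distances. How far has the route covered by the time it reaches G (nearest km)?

4614 km

Leg distances:
A→B: 584.7 km  (cumulative 584.7 km)
B→C: 868.9 km  (cumulative 1453.6 km)
C→D: 1555.6 km  (cumulative 3009.2 km)
D→E: 988.6 km  (cumulative 3997.8 km)
E→F: 480.2 km  (cumulative 4478.0 km)
F→G: 136.4 km  (cumulative 4614.3 km)
Cumulative distance at G ≈ 4614 km.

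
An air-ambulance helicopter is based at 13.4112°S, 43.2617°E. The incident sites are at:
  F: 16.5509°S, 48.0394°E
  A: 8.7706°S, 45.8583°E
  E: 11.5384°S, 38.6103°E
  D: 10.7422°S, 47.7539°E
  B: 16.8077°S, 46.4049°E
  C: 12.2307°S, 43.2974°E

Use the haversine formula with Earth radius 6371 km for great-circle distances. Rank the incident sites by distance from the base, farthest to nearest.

Computing each great-circle distance from 13.4112°S, 43.2617°E:
F 16.5509°S, 48.0394°E: 620.6 km
A 8.7706°S, 45.8583°E: 588.6 km
D 10.7422°S, 47.7539°E: 571.5 km
E 11.5384°S, 38.6103°E: 546.2 km
B 16.8077°S, 46.4049°E: 506.4 km
C 12.2307°S, 43.2974°E: 131.3 km

F, A, D, E, B, C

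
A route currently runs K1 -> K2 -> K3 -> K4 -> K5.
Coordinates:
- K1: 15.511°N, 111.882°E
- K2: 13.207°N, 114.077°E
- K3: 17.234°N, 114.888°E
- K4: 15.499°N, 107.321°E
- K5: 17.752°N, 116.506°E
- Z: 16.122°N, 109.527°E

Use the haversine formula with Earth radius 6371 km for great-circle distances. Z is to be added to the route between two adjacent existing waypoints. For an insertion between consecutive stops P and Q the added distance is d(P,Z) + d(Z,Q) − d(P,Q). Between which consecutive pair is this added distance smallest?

between K4 and K5

Added distance for inserting Z between each consecutive pair:
K1–K2: 499.3 km
K2–K3: 715.1 km
K3–K4: 0.2 km
K4–K5: 0.1 km
Smallest added distance is 0.1 km, inserting between K4 and K5.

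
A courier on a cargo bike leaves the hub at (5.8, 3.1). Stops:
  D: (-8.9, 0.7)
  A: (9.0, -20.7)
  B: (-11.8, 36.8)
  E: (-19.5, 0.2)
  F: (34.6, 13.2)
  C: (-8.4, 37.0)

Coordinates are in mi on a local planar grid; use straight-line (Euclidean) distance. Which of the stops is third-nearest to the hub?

Distances from the hub ((5.8, 3.1)):
D: 14.9 mi
A: 24.0 mi
E: 25.5 mi
F: 30.5 mi
C: 36.8 mi
B: 38.0 mi
The third-nearest is E at 25.5 mi.

E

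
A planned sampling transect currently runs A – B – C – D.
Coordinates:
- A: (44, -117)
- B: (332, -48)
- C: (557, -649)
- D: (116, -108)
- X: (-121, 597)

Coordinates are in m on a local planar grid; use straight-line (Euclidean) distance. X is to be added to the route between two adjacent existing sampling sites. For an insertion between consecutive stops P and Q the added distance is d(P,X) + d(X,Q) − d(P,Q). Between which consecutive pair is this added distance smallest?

between A and B

Added distance for inserting X between each consecutive pair:
A–B: 1224.9 m
B–C: 1565.0 m
C–D: 1464.3 m
Smallest added distance is 1224.9 m, inserting between A and B.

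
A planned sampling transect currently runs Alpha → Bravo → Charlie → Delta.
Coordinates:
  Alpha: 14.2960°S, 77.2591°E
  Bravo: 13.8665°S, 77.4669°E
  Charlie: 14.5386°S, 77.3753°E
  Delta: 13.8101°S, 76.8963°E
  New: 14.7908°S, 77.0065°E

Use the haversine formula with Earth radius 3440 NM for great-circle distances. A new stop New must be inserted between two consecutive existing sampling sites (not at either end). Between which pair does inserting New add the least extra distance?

Added distance for inserting New between each consecutive pair:
Alpha–Bravo: 66.3 NM
Bravo–Charlie: 47.1 NM
Charlie–Delta: 33.6 NM
Smallest added distance is 33.6 NM, inserting between Charlie and Delta.

between Charlie and Delta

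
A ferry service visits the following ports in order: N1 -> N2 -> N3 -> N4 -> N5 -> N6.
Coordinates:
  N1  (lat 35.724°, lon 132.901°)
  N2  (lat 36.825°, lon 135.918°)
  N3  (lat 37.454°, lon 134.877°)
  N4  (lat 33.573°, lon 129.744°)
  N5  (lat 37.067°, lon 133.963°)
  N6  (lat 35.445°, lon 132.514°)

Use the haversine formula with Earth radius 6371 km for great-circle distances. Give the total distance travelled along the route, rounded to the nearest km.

Leg distances:
N1→N2: 296.9 km  (cumulative 296.9 km)
N2→N3: 115.8 km  (cumulative 412.6 km)
N3→N4: 633.9 km  (cumulative 1046.5 km)
N4→N5: 545.3 km  (cumulative 1591.8 km)
N5→N6: 222.3 km  (cumulative 1814.1 km)
Total route length ≈ 1814 km.

1814 km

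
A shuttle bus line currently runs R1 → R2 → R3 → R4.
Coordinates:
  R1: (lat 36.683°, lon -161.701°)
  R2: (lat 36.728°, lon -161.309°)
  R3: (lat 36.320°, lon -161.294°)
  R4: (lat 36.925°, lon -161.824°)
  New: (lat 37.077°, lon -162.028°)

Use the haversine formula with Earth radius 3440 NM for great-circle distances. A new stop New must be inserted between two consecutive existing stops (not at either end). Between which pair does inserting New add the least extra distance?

Added distance for inserting New between each consecutive pair:
R1–R2: 49.7 NM
R2–R3: 73.4 NM
R3–R4: 26.5 NM
Smallest added distance is 26.5 NM, inserting between R3 and R4.

between R3 and R4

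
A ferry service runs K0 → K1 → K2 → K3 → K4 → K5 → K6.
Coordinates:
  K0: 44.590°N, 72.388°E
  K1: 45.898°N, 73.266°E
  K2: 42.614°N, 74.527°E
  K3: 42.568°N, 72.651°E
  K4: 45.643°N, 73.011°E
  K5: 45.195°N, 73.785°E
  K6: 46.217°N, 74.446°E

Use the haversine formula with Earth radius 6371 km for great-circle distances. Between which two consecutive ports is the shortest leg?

K4–K5

Leg distances:
K0→K1: 160.9 km
K1→K2: 378.7 km
K2→K3: 153.7 km
K3→K4: 343.1 km
K4→K5: 78.3 km
K5→K6: 124.7 km
The shortest leg is K4–K5 at 78.3 km.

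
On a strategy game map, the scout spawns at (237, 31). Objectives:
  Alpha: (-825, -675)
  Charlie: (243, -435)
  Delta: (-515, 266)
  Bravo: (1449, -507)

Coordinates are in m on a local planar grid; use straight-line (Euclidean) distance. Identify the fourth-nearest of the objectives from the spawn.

Distance to each, sorted:
Charlie: 466.0 m
Delta: 787.9 m
Alpha: 1275.3 m
Bravo: 1326.0 m
The fourth-nearest is Bravo at 1326.0 m.

Bravo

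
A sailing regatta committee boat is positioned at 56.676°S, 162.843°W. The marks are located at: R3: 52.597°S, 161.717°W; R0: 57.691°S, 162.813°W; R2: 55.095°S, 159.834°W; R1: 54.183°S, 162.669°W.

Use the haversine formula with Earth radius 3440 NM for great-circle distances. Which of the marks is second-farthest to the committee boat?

R1

Distances from the committee boat (56.676°S, 162.843°W):
R3: 248.0 NM
R1: 149.8 NM
R2: 138.8 NM
R0: 60.9 NM
The second-farthest is R1 at 149.8 NM.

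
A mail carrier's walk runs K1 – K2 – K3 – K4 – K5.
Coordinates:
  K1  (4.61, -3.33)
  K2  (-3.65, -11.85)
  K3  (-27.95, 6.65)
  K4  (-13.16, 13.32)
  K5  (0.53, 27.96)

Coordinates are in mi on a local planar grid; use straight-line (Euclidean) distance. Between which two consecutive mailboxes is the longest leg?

Leg distances:
K1→K2: 11.9 mi
K2→K3: 30.5 mi
K3→K4: 16.2 mi
K4→K5: 20.0 mi
The longest leg is K2–K3 at 30.5 mi.

K2–K3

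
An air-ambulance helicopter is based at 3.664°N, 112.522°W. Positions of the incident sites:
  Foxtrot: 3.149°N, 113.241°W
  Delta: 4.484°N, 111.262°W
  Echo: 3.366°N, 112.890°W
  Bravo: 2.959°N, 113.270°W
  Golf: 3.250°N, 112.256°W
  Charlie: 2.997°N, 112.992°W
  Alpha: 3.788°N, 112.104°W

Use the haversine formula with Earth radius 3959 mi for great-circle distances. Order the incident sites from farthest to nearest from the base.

Distance from the base at 3.664°N, 112.522°W to each:
Delta 4.484°N, 111.262°W: 103.7 mi
Bravo 2.959°N, 113.270°W: 71.0 mi
Foxtrot 3.149°N, 113.241°W: 61.0 mi
Charlie 2.997°N, 112.992°W: 56.3 mi
Golf 3.250°N, 112.256°W: 34.0 mi
Echo 3.366°N, 112.890°W: 32.7 mi
Alpha 3.788°N, 112.104°W: 30.1 mi

Delta, Bravo, Foxtrot, Charlie, Golf, Echo, Alpha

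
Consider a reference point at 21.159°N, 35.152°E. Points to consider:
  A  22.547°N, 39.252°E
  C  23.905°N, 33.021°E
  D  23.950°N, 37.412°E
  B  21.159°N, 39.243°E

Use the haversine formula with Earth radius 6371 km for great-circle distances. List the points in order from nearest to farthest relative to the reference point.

Computing each great-circle distance from 21.159°N, 35.152°E:
C 23.905°N, 33.021°E: 375.7 km
D 23.950°N, 37.412°E: 387.5 km
B 21.159°N, 39.243°E: 424.2 km
A 22.547°N, 39.252°E: 450.4 km

C, D, B, A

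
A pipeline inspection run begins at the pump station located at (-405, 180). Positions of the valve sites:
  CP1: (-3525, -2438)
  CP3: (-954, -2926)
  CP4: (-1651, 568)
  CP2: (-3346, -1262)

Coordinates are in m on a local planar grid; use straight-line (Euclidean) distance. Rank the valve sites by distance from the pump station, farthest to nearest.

CP1, CP2, CP3, CP4

Distances from the pump station:
CP1 (-3525, -2438): 4072.9 m
CP2 (-3346, -1262): 3275.5 m
CP3 (-954, -2926): 3154.1 m
CP4 (-1651, 568): 1305.0 m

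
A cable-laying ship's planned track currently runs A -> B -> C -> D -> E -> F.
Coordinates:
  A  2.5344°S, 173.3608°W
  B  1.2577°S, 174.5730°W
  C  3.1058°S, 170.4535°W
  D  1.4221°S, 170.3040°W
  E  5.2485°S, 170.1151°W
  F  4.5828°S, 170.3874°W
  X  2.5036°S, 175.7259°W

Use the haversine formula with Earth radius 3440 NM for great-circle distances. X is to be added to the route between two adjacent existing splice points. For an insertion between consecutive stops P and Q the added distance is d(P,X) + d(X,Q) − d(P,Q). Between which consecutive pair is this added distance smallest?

between A and B

Added distance for inserting X between each consecutive pair:
A–B: 138.1 NM
B–C: 149.2 NM
C–D: 548.5 NM
D–E: 476.0 NM
E–F: 674.5 NM
Smallest added distance is 138.1 NM, inserting between A and B.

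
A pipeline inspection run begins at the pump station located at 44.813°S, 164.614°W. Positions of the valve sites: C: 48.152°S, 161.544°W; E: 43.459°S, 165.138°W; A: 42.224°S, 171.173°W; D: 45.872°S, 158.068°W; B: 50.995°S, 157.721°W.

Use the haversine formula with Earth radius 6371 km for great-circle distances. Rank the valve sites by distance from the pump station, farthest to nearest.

Computing each great-circle distance from 44.813°S, 164.614°W:
B 50.995°S, 157.721°W: 857.4 km
A 42.224°S, 171.173°W: 601.9 km
D 45.872°S, 158.068°W: 524.8 km
C 48.152°S, 161.544°W: 439.3 km
E 43.459°S, 165.138°W: 156.3 km

B, A, D, C, E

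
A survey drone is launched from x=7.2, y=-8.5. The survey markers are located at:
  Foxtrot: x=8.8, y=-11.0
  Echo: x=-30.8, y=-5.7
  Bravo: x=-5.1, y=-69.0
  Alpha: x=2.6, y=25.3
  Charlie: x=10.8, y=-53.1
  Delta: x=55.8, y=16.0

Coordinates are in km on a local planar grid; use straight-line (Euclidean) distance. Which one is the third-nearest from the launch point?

Distances from the launch point (x=7.2, y=-8.5):
Foxtrot: 3.0 km
Alpha: 34.1 km
Echo: 38.1 km
Charlie: 44.7 km
Delta: 54.4 km
Bravo: 61.7 km
The third-nearest is Echo at 38.1 km.

Echo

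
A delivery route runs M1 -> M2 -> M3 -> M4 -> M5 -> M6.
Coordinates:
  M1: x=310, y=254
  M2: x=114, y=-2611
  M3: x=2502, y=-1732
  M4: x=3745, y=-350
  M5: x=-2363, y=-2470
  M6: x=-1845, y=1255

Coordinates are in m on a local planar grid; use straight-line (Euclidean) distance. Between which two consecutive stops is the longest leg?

M4–M5

Leg distances:
M1→M2: 2871.7 m
M2→M3: 2544.6 m
M3→M4: 1858.8 m
M4→M5: 6465.5 m
M5→M6: 3760.8 m
The longest leg is M4–M5 at 6465.5 m.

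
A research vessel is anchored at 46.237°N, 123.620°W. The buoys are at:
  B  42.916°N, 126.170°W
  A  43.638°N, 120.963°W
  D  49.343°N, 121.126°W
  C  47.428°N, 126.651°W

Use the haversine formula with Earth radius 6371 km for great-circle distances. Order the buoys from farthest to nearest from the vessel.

Distances from the vessel:
B 42.916°N, 126.170°W: 420.8 km
D 49.343°N, 121.126°W: 392.4 km
A 43.638°N, 120.963°W: 356.7 km
C 47.428°N, 126.651°W: 265.9 km

B, D, A, C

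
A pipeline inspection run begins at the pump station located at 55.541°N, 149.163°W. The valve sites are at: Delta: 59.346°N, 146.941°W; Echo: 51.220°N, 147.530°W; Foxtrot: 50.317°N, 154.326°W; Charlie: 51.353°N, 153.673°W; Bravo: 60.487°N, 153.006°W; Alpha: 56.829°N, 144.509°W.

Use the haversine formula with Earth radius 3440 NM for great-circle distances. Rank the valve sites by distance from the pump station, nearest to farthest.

Distance from the pump station at 55.541°N, 149.163°W to each:
Alpha 56.829°N, 144.509°W: 173.6 NM
Delta 59.346°N, 146.941°W: 239.4 NM
Echo 51.220°N, 147.530°W: 265.9 NM
Charlie 51.353°N, 153.673°W: 298.6 NM
Bravo 60.487°N, 153.006°W: 321.0 NM
Foxtrot 50.317°N, 154.326°W: 364.9 NM

Alpha, Delta, Echo, Charlie, Bravo, Foxtrot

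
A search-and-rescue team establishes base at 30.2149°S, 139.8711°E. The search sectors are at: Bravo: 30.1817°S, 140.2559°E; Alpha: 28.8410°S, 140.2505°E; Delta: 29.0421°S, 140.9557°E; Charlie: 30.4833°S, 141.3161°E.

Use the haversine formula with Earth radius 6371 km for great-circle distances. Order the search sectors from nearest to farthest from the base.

Bravo, Charlie, Alpha, Delta

Distances from the base:
Bravo 30.1817°S, 140.2559°E: 37.2 km
Charlie 30.4833°S, 141.3161°E: 141.8 km
Alpha 28.8410°S, 140.2505°E: 157.1 km
Delta 29.0421°S, 140.9557°E: 167.3 km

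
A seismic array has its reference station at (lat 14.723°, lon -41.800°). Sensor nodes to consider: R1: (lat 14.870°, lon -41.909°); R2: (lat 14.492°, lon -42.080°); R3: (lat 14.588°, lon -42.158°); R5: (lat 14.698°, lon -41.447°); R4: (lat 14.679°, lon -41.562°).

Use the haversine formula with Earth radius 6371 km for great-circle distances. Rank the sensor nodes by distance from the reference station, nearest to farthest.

R1, R4, R5, R2, R3

Distances from the reference station:
R1 (lat 14.870°, lon -41.909°): 20.1 km
R4 (lat 14.679°, lon -41.562°): 26.1 km
R5 (lat 14.698°, lon -41.447°): 38.1 km
R2 (lat 14.492°, lon -42.080°): 39.6 km
R3 (lat 14.588°, lon -42.158°): 41.3 km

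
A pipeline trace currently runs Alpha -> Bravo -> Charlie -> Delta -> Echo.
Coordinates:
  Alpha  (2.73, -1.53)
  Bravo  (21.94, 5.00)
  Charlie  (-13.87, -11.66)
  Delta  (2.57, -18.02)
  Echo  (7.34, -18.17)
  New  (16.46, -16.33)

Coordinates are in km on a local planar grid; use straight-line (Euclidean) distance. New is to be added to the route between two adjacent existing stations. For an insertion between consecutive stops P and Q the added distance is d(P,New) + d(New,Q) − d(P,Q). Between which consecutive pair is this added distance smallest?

between Bravo and Charlie

Added distance for inserting New between each consecutive pair:
Alpha–Bravo: 21.9 km
Bravo–Charlie: 13.2 km
Charlie–Delta: 27.1 km
Delta–Echo: 18.5 km
Smallest added distance is 13.2 km, inserting between Bravo and Charlie.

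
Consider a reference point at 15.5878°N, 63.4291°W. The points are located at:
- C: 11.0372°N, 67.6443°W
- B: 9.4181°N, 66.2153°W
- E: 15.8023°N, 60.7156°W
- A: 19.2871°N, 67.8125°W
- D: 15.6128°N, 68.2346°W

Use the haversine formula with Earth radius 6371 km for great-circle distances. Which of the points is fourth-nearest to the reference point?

C

Distance to each, sorted:
E: 291.5 km
D: 514.7 km
A: 620.8 km
C: 681.1 km
B: 749.7 km
The fourth-nearest is C at 681.1 km.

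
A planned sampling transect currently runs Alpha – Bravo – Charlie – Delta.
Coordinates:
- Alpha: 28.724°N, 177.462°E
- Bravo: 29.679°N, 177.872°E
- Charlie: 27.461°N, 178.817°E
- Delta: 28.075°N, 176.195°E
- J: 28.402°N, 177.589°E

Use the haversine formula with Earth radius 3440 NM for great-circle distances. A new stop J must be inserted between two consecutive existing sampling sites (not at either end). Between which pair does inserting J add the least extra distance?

Added distance for inserting J between each consecutive pair:
Alpha–Bravo: 37.3 NM
Bravo–Charlie: 22.1 NM
Charlie–Delta: 18.4 NM
Smallest added distance is 18.4 NM, inserting between Charlie and Delta.

between Charlie and Delta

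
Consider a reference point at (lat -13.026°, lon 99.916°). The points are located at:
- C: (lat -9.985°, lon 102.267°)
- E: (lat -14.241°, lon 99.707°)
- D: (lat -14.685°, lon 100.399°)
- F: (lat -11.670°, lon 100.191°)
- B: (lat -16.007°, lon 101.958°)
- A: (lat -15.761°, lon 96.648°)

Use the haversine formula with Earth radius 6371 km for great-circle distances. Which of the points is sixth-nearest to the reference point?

Distance to each, sorted:
E: 137.0 km
F: 153.7 km
D: 191.7 km
B: 397.7 km
C: 424.2 km
A: 465.1 km
The sixth-nearest is A at 465.1 km.

A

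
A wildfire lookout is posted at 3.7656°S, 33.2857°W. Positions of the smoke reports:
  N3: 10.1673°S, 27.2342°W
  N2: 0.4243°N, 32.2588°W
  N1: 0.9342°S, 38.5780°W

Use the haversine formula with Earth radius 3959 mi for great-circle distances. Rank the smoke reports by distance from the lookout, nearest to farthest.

Distances from the lookout:
N2 0.4243°N, 32.2588°W: 298.1 mi
N1 0.9342°S, 38.5780°W: 414.4 mi
N3 10.1673°S, 27.2342°W: 606.4 mi

N2, N1, N3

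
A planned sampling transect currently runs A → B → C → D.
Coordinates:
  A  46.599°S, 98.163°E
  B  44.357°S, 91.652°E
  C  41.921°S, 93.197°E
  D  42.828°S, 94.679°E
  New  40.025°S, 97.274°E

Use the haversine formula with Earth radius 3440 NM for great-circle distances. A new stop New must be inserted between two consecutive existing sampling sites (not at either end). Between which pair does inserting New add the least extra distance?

between C and D

Added distance for inserting New between each consecutive pair:
A–B: 452.0 NM
B–C: 416.5 NM
C–D: 336.5 NM
Smallest added distance is 336.5 NM, inserting between C and D.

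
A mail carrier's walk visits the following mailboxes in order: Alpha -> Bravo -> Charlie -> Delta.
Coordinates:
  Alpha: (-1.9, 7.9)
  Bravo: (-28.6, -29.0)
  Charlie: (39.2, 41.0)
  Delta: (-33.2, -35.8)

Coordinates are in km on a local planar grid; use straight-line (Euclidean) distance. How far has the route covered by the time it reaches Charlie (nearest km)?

143 km

Leg distances:
Alpha→Bravo: 45.5 km  (cumulative 45.5 km)
Bravo→Charlie: 97.5 km  (cumulative 143.0 km)
Cumulative distance at Charlie ≈ 143 km.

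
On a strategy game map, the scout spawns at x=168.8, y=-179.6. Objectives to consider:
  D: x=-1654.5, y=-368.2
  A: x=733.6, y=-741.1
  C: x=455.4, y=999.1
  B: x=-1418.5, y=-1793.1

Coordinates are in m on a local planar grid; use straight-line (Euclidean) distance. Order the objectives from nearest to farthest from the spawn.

Distances from the spawn:
A x=733.6, y=-741.1: 796.4 m
C x=455.4, y=999.1: 1213.0 m
D x=-1654.5, y=-368.2: 1833.0 m
B x=-1418.5, y=-1793.1: 2263.4 m

A, C, D, B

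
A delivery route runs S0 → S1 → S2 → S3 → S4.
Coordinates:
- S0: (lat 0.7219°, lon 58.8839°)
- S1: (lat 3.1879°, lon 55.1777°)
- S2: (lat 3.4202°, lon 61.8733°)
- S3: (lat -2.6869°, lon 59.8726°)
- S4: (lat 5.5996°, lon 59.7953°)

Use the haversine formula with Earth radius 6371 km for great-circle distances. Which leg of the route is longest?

Leg distances:
S0→S1: 494.8 km
S1→S2: 743.7 km
S2→S3: 714.6 km
S3→S4: 921.5 km
The longest leg is S3–S4 at 921.5 km.

S3–S4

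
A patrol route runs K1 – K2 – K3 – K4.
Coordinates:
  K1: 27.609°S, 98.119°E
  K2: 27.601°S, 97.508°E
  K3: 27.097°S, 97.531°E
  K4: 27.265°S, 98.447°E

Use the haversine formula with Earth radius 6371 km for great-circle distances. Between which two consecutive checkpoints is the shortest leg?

Leg distances:
K1→K2: 60.2 km
K2→K3: 56.1 km
K3→K4: 92.5 km
The shortest leg is K2–K3 at 56.1 km.

K2–K3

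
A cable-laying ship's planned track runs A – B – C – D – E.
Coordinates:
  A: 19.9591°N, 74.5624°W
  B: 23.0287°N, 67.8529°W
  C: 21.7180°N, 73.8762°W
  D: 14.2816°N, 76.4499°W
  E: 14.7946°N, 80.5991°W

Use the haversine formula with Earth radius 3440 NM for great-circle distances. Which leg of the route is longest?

Leg distances:
A→B: 417.6 NM
B→C: 343.5 NM
C→D: 470.0 NM
D→E: 243.1 NM
The longest leg is C–D at 470.0 NM.

C–D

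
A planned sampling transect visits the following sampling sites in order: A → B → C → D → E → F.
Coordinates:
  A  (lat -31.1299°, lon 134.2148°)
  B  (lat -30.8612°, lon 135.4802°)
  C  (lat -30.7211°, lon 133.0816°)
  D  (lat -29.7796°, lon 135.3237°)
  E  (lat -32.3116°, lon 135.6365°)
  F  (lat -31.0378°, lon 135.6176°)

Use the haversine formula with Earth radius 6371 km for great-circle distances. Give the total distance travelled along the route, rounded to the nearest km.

Leg distances:
A→B: 124.3 km  (cumulative 124.3 km)
B→C: 229.6 km  (cumulative 353.9 km)
C→D: 239.5 km  (cumulative 593.4 km)
D→E: 283.1 km  (cumulative 876.5 km)
E→F: 141.7 km  (cumulative 1018.1 km)
Total route length ≈ 1018 km.

1018 km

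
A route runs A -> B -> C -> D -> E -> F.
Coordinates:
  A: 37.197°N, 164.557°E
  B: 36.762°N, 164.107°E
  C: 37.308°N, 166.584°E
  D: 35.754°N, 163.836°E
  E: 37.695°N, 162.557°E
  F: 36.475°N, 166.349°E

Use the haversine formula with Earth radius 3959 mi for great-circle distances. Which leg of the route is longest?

E–F

Leg distances:
A→B: 39.0 mi
B→C: 141.7 mi
C→D: 186.6 mi
D→E: 151.7 mi
E→F: 225.4 mi
The longest leg is E–F at 225.4 mi.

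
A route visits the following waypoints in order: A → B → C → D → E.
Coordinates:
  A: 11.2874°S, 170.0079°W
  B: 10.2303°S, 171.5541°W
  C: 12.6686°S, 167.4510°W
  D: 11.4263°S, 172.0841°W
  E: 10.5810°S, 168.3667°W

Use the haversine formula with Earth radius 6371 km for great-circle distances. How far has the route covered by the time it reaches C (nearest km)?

729 km

Leg distances:
A→B: 205.8 km  (cumulative 205.8 km)
B→C: 522.9 km  (cumulative 728.7 km)
Cumulative distance at C ≈ 729 km.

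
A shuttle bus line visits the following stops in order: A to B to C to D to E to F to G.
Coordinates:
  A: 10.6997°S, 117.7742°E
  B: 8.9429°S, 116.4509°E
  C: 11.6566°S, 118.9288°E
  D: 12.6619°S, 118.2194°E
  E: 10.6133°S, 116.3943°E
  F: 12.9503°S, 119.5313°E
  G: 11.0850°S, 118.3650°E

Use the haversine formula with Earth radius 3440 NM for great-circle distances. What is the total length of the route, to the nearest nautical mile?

950 NM

Leg distances:
A→B: 131.4 NM  (cumulative 131.4 NM)
B→C: 219.0 NM  (cumulative 350.4 NM)
C→D: 73.3 NM  (cumulative 423.7 NM)
D→E: 163.2 NM  (cumulative 586.9 NM)
E→F: 231.7 NM  (cumulative 818.6 NM)
F→G: 131.3 NM  (cumulative 949.9 NM)
Total route length ≈ 950 NM.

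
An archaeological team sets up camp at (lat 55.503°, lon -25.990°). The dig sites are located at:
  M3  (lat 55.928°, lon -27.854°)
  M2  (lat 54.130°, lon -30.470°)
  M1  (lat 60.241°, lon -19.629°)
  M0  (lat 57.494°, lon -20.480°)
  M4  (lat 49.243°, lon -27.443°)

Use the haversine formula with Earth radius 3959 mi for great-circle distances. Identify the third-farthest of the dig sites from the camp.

M0

Distances from the camp ((lat 55.503°, lon -25.990°)):
M4: 436.8 mi
M1: 401.9 mi
M0: 251.1 mi
M2: 202.0 mi
M3: 78.3 mi
The third-farthest is M0 at 251.1 mi.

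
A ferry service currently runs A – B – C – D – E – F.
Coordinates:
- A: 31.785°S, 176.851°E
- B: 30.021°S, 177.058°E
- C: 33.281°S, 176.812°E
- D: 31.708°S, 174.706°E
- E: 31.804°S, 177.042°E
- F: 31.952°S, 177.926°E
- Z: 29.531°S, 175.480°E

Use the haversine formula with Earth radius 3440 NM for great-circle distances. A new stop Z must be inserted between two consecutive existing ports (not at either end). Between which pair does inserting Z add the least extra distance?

between B and C

Added distance for inserting Z between each consecutive pair:
A–B: 133.6 NM
B–C: 126.5 NM
C–D: 229.5 NM
D–E: 175.8 NM
E–F: 305.1 NM
Smallest added distance is 126.5 NM, inserting between B and C.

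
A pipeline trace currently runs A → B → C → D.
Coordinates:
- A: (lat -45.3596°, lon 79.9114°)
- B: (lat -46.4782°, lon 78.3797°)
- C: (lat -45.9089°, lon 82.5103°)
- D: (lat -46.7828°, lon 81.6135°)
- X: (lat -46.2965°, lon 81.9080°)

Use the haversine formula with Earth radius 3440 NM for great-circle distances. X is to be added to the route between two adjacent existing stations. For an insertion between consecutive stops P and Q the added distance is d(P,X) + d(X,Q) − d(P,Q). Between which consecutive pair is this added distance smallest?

Added distance for inserting X between each consecutive pair:
A–B: 154.5 NM
B–C: 5.7 NM
C–D: 1.5 NM
Smallest added distance is 1.5 NM, inserting between C and D.

between C and D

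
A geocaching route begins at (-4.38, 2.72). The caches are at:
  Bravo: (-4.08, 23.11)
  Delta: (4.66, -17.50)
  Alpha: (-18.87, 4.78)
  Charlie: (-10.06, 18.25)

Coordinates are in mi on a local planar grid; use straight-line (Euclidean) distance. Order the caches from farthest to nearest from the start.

Delta, Bravo, Charlie, Alpha

Distances from the start:
Delta (4.66, -17.50): 22.1 mi
Bravo (-4.08, 23.11): 20.4 mi
Charlie (-10.06, 18.25): 16.5 mi
Alpha (-18.87, 4.78): 14.6 mi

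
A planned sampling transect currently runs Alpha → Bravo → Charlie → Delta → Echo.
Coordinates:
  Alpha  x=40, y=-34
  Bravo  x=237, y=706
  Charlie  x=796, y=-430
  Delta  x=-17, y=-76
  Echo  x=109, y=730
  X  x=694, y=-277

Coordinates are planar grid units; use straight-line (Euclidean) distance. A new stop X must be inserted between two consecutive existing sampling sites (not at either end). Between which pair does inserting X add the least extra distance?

Added distance for inserting X between each consecutive pair:
Alpha–Bravo: 1015.9
Bravo–Charlie: 1.8
Charlie–Delta: 36.0
Delta–Echo: 1087.7
Smallest added distance is 1.8, inserting between Bravo and Charlie.

between Bravo and Charlie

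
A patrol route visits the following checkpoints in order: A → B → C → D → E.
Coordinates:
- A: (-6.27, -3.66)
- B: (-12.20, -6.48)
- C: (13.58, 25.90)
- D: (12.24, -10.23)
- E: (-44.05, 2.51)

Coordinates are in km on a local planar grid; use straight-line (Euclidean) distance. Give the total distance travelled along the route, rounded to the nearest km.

Leg distances:
A→B: 6.6 km  (cumulative 6.6 km)
B→C: 41.4 km  (cumulative 48.0 km)
C→D: 36.2 km  (cumulative 84.1 km)
D→E: 57.7 km  (cumulative 141.8 km)
Total route length ≈ 142 km.

142 km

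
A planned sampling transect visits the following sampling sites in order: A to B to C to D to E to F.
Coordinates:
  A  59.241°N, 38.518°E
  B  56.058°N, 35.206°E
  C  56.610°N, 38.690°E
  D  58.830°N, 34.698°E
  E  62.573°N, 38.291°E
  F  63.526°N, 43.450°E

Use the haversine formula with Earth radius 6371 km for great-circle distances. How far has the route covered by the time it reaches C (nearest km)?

Leg distances:
A→B: 405.0 km  (cumulative 405.0 km)
B→C: 223.3 km  (cumulative 628.3 km)
Cumulative distance at C ≈ 628 km.

628 km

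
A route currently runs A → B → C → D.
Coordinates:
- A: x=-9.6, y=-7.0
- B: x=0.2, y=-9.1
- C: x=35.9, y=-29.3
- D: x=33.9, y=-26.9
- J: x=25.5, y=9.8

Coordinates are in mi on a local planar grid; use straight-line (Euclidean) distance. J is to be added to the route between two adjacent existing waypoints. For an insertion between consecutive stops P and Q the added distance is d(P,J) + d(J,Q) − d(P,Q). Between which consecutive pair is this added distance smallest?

Added distance for inserting J between each consecutive pair:
A–B: 60.5 mi
B–C: 31.0 mi
C–D: 75.0 mi
Smallest added distance is 31.0 mi, inserting between B and C.

between B and C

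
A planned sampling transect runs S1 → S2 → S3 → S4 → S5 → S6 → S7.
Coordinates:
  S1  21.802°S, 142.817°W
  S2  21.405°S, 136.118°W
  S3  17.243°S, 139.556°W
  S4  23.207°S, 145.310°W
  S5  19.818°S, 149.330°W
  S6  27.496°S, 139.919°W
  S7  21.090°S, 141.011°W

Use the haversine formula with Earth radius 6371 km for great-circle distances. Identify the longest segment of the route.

Leg distances:
S1→S2: 693.9 km
S2→S3: 586.7 km
S3→S4: 894.3 km
S4→S5: 561.1 km
S5→S6: 1282.6 km
S6→S7: 720.8 km
The longest leg is S5–S6 at 1282.6 km.

S5–S6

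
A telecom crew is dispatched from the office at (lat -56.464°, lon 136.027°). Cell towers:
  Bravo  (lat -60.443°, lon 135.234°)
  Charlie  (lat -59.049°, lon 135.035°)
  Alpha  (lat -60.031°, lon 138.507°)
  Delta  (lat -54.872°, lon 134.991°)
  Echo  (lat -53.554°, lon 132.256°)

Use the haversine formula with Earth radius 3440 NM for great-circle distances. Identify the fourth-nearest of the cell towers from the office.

Alpha

Distance to each, sorted:
Delta: 101.8 NM
Charlie: 158.4 NM
Echo: 217.6 NM
Alpha: 228.0 NM
Bravo: 240.2 NM
The fourth-nearest is Alpha at 228.0 NM.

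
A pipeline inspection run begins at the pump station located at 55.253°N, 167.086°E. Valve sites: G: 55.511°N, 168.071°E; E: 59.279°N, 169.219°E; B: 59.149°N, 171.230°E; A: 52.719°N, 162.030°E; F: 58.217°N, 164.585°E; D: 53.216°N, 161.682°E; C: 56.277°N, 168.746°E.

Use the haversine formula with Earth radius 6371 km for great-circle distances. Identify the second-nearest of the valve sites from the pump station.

C

Distances from the pump station (55.253°N, 167.086°E):
G: 68.5 km
C: 154.1 km
F: 363.1 km
D: 417.7 km
A: 434.2 km
E: 465.6 km
B: 499.8 km
The second-nearest is C at 154.1 km.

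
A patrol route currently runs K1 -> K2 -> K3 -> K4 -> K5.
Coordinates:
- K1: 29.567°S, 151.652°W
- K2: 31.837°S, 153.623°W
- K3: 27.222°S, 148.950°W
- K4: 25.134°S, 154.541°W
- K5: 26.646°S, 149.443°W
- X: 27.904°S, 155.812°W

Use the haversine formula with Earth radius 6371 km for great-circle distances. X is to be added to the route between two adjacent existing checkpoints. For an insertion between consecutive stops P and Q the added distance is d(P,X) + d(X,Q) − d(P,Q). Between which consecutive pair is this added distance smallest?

Added distance for inserting X between each consecutive pair:
K1–K2: 616.3 km
K2–K3: 482.4 km
K3–K4: 409.3 km
K4–K5: 440.8 km
Smallest added distance is 409.3 km, inserting between K3 and K4.

between K3 and K4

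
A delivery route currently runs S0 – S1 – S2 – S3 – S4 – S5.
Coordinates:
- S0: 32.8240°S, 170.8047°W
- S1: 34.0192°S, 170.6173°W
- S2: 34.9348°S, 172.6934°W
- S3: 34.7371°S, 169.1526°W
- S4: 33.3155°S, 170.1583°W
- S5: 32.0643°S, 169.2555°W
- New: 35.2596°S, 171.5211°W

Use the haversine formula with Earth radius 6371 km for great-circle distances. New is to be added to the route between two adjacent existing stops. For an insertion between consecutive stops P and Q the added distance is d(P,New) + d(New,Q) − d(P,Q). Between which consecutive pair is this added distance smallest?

Added distance for inserting New between each consecutive pair:
S0–S1: 305.5 km
S1–S2: 57.6 km
S2–S3: 12.1 km
S3–S4: 290.0 km
S4–S5: 499.6 km
Smallest added distance is 12.1 km, inserting between S2 and S3.

between S2 and S3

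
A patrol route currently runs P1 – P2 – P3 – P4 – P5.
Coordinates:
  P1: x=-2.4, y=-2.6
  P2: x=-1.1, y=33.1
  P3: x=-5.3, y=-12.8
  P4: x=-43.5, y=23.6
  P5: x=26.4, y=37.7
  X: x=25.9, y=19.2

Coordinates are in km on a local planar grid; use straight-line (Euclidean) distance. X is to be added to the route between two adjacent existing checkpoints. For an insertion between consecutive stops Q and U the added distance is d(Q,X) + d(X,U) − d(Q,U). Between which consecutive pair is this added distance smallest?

Added distance for inserting X between each consecutive pair:
P1–P2: 30.4 km
P2–P3: 29.0 km
P3–P4: 61.5 km
P4–P5: 16.7 km
Smallest added distance is 16.7 km, inserting between P4 and P5.

between P4 and P5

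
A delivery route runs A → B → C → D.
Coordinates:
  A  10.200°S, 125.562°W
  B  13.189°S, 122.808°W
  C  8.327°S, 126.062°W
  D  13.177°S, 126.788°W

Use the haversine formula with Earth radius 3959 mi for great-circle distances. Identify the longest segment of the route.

Leg distances:
A→B: 278.2 mi
B→C: 402.0 mi
C→D: 338.7 mi
The longest leg is B–C at 402.0 mi.

B–C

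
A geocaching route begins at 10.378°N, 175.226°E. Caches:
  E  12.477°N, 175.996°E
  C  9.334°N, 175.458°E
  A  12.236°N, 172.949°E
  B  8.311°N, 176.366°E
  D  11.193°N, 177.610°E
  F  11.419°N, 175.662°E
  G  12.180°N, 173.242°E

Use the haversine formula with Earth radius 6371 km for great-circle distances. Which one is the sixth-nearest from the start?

G

Distance to each, sorted:
C: 118.8 km
F: 125.2 km
E: 248.0 km
B: 261.7 km
D: 275.7 km
G: 294.9 km
A: 323.0 km
The sixth-nearest is G at 294.9 km.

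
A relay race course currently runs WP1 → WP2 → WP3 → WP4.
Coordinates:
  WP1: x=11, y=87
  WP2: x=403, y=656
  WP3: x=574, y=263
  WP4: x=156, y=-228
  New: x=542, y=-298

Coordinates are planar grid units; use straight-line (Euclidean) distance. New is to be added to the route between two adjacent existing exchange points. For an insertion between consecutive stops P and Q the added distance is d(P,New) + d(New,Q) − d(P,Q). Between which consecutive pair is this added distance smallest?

Added distance for inserting New between each consecutive pair:
WP1–WP2: 929.0
WP2–WP3: 1097.4
WP3–WP4: 309.4
Smallest added distance is 309.4, inserting between WP3 and WP4.

between WP3 and WP4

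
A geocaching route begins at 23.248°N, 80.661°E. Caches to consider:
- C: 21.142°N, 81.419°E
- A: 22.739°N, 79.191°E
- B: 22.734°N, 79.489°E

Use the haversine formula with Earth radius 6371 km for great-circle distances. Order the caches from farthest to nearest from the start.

C, A, B

Distance from the start at 23.248°N, 80.661°E to each:
C 21.142°N, 81.419°E: 246.8 km
A 22.739°N, 79.191°E: 160.8 km
B 22.734°N, 79.489°E: 132.9 km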